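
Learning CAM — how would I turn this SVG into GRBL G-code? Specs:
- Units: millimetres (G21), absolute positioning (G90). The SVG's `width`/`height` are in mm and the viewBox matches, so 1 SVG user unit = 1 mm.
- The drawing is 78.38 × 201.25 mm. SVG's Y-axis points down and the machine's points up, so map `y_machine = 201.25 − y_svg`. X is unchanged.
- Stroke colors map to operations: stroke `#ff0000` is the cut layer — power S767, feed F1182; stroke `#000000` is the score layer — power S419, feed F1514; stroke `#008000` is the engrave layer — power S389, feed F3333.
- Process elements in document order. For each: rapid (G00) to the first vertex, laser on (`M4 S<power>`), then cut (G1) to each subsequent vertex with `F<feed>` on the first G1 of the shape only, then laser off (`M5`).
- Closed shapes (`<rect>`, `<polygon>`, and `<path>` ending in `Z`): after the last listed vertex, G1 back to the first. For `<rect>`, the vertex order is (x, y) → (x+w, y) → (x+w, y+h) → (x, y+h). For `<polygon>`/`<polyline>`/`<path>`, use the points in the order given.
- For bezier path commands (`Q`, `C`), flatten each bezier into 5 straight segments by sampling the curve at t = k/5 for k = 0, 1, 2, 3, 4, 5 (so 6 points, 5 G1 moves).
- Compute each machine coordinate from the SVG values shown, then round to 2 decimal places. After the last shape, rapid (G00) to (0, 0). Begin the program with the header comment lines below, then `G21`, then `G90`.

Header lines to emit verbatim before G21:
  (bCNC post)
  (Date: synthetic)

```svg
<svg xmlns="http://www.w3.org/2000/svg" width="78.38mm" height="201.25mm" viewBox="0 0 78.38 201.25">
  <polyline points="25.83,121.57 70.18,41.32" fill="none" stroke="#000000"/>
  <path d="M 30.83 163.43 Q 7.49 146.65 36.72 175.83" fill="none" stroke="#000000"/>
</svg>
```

(bCNC post)
(Date: synthetic)
G21
G90
G00 X25.83 Y79.68
M4 S419
G1 X70.18 Y159.93 F1514
M5
G00 X30.83 Y37.82
M4 S419
G1 X23.60 Y42.69 F1514
G1 X20.57 Y43.89
G1 X21.75 Y41.41
G1 X27.13 Y35.25
G1 X36.72 Y25.42
M5
G00 X0.00 Y0.00

Since the viewBox matches the mm dimensions, user units are millimetres directly. The only transform is the Y-flip y_m = 201.25 − y_svg.

Shape 1 is a line segment drawn with `<polyline>`. Its stroke #000000 means score at S419, F1514. After flipping Y the toolpath is (25.83,79.68) → (70.18,159.93).

Shape 2 is a quadratic bezier drawn with `<path>`. Its stroke #000000 means score at S419, F1514. After flipping Y the toolpath is (30.83,37.82) → (23.60,42.69) → (20.57,43.89) → (21.75,41.41) → (27.13,35.25) → (36.72,25.42).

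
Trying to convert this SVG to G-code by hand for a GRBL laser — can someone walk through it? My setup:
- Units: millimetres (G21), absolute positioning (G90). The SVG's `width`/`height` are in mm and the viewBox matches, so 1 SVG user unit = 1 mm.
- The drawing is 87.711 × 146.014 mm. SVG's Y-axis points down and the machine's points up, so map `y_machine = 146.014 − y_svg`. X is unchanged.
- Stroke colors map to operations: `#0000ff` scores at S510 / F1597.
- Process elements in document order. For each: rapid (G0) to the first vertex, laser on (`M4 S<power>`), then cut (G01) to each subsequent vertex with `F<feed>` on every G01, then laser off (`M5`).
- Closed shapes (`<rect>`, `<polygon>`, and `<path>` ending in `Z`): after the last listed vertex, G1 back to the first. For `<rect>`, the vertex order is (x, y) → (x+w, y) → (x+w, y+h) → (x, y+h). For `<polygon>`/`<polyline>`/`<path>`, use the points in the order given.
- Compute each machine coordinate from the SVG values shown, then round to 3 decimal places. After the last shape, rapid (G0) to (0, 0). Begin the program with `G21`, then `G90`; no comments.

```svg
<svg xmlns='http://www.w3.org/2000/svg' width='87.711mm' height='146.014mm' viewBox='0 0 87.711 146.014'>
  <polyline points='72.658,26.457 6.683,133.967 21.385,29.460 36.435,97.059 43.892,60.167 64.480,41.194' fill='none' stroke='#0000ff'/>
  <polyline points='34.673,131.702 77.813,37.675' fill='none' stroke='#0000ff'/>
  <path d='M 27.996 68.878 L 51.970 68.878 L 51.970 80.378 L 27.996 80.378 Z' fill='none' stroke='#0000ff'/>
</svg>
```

G21
G90
G0 X72.658 Y119.557
M4 S510
G01 X6.683 Y12.047 F1597
G01 X21.385 Y116.554 F1597
G01 X36.435 Y48.955 F1597
G01 X43.892 Y85.847 F1597
G01 X64.480 Y104.820 F1597
M5
G0 X34.673 Y14.312
M4 S510
G01 X77.813 Y108.339 F1597
M5
G0 X27.996 Y77.136
M4 S510
G01 X51.970 Y77.136 F1597
G01 X51.970 Y65.636 F1597
G01 X27.996 Y65.636 F1597
G01 X27.996 Y77.136 F1597
M5
G0 X0.000 Y0.000

viewBox `0 0 87.711 146.014` with mm width/height → 1 unit = 1 mm. Flip: y_m = 146.014 − y_svg.

**Shape 1** — `<polyline>` open polyline, stroke `#0000ff` → score (S510, F1597). Machine vertices: (72.658,119.557) → (6.683,12.047) → (21.385,116.554) → (36.435,48.955) → (43.892,85.847) → (64.480,104.820). Open path.

**Shape 2** — `<polyline>` line segment, stroke `#0000ff` → score (S510, F1597). Machine vertices: (34.673,14.312) → (77.813,108.339). Open path.

**Shape 3** — `<path>` rectangle, stroke `#0000ff` → score (S510, F1597). Machine vertices: (27.996,77.136) → (51.970,77.136) → (51.970,65.636) → (27.996,65.636) → (27.996,77.136). Closed: final G1 returns to the first vertex.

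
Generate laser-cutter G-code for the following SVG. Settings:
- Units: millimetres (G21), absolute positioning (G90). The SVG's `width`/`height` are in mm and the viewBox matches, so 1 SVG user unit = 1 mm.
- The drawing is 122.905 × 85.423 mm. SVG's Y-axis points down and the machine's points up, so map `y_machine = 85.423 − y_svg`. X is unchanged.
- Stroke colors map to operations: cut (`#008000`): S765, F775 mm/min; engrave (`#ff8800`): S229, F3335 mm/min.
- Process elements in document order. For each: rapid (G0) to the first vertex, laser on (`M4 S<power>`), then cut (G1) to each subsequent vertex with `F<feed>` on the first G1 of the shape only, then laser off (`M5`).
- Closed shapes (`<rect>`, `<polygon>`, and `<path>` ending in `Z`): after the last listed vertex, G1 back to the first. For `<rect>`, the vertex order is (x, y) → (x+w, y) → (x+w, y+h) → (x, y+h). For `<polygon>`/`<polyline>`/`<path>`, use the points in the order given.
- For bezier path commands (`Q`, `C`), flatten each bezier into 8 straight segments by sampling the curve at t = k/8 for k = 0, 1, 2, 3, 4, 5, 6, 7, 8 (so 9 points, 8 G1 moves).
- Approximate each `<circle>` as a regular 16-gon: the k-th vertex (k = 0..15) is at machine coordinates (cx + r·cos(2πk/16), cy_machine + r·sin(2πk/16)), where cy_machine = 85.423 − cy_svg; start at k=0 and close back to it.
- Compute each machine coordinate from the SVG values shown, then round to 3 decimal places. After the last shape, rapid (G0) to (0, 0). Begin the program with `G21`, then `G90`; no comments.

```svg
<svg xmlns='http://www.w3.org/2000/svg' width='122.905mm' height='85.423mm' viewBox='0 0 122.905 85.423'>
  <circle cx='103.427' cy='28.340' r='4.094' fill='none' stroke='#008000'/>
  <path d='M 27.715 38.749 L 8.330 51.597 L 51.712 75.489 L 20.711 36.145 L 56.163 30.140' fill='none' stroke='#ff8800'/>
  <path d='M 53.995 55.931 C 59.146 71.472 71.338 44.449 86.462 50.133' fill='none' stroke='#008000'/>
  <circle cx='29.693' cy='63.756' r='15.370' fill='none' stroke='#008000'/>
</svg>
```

viewBox `0 0 122.905 85.423` with mm width/height → 1 unit = 1 mm. Flip: y_m = 85.423 − y_svg.

**Shape 1** — `<circle>` circle, stroke `#008000` → cut (S765, F775). Machine vertices: (107.521,57.083) → (107.209,58.650) → (106.322,59.978) → (104.994,60.865) → (103.427,61.177) → (101.860,60.865) → (100.532,59.978) → (99.645,58.650) → (99.333,57.083) → (99.645,55.516) → (100.532,54.188) → (101.860,53.301) → (103.427,52.989) → (104.994,53.301) → (106.322,54.188) → (107.209,55.516) → (107.521,57.083). Closed: final G1 returns to the first vertex.

**Shape 2** — `<path>` open polyline, stroke `#ff8800` → engrave (S229, F3335). Machine vertices: (27.715,46.674) → (8.330,33.826) → (51.712,9.934) → (20.711,49.278) → (56.163,55.283). Open path.

**Shape 3** — `<path>` cubic bezier, stroke `#008000` → cut (S765, F775). Control points (SVG): P0=(53.995,55.931), P1=(59.146,71.472), P2=(71.338,44.449), P3=(86.462,50.133); sampled at t=k/8. Machine vertices: (53.995,29.492) → (56.249,25.512) → (59.114,24.641) → (62.544,25.996) → (66.489,28.695) → (70.901,31.856) → (75.733,34.597) → (80.936,36.035) → (86.462,35.290). Open path.

**Shape 4** — `<circle>` circle, stroke `#008000` → cut (S765, F775). Machine vertices: (45.063,21.667) → (43.893,27.549) → (40.561,32.535) → (35.575,35.867) → (29.693,37.037) → (23.811,35.867) → (18.825,32.535) → (15.493,27.549) → (14.323,21.667) → (15.493,15.785) → (18.825,10.799) → (23.811,7.467) → (29.693,6.297) → (35.575,7.467) → (40.561,10.799) → (43.893,15.785) → (45.063,21.667). Closed: final G1 returns to the first vertex.

G21
G90
G0 X107.521 Y57.083
M4 S765
G1 X107.209 Y58.650 F775
G1 X106.322 Y59.978
G1 X104.994 Y60.865
G1 X103.427 Y61.177
G1 X101.860 Y60.865
G1 X100.532 Y59.978
G1 X99.645 Y58.650
G1 X99.333 Y57.083
G1 X99.645 Y55.516
G1 X100.532 Y54.188
G1 X101.860 Y53.301
G1 X103.427 Y52.989
G1 X104.994 Y53.301
G1 X106.322 Y54.188
G1 X107.209 Y55.516
G1 X107.521 Y57.083
M5
G0 X27.715 Y46.674
M4 S229
G1 X8.330 Y33.826 F3335
G1 X51.712 Y9.934
G1 X20.711 Y49.278
G1 X56.163 Y55.283
M5
G0 X53.995 Y29.492
M4 S765
G1 X56.249 Y25.512 F775
G1 X59.114 Y24.641
G1 X62.544 Y25.996
G1 X66.489 Y28.695
G1 X70.901 Y31.856
G1 X75.733 Y34.597
G1 X80.936 Y36.035
G1 X86.462 Y35.290
M5
G0 X45.063 Y21.667
M4 S765
G1 X43.893 Y27.549 F775
G1 X40.561 Y32.535
G1 X35.575 Y35.867
G1 X29.693 Y37.037
G1 X23.811 Y35.867
G1 X18.825 Y32.535
G1 X15.493 Y27.549
G1 X14.323 Y21.667
G1 X15.493 Y15.785
G1 X18.825 Y10.799
G1 X23.811 Y7.467
G1 X29.693 Y6.297
G1 X35.575 Y7.467
G1 X40.561 Y10.799
G1 X43.893 Y15.785
G1 X45.063 Y21.667
M5
G0 X0.000 Y0.000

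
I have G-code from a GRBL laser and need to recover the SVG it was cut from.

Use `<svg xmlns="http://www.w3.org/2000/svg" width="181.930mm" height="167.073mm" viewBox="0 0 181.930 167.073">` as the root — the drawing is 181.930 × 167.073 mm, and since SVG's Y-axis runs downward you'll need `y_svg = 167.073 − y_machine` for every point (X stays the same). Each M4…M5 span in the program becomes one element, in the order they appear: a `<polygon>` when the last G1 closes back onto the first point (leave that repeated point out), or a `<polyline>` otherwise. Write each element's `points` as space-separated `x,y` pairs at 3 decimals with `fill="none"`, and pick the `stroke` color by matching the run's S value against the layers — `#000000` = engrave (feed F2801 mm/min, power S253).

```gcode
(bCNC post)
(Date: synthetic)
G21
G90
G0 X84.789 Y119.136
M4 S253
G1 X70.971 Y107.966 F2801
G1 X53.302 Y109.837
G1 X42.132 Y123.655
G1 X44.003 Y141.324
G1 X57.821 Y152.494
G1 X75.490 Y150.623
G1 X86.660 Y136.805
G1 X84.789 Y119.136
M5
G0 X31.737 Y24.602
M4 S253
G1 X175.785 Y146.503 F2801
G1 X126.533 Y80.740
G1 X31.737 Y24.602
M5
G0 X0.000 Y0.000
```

<svg xmlns="http://www.w3.org/2000/svg" width="181.930mm" height="167.073mm" viewBox="0 0 181.930 167.073">
  <polygon points="84.789,47.937 70.971,59.107 53.302,57.236 42.132,43.418 44.003,25.749 57.821,14.579 75.490,16.450 86.660,30.268" fill="none" stroke="#000000"/>
  <polygon points="31.737,142.471 175.785,20.570 126.533,86.333" fill="none" stroke="#000000"/>
</svg>

Machine Y-up, SVG Y-down with viewBox height 167.073, so y_svg = 167.073 − y_machine; X carries over. Every run uses S253, so all elements get stroke `#000000` (engrave).

Run 1: The run returns to its start, so emit a `<polygon>` with points (Y-flipped): 84.789,47.937 70.971,59.107 53.302,57.236 42.132,43.418 44.003,25.749 57.821,14.579 75.490,16.450 86.660,30.268.

Run 2: The run returns to its start, so emit a `<polygon>` with points (Y-flipped): 31.737,142.471 175.785,20.570 126.533,86.333.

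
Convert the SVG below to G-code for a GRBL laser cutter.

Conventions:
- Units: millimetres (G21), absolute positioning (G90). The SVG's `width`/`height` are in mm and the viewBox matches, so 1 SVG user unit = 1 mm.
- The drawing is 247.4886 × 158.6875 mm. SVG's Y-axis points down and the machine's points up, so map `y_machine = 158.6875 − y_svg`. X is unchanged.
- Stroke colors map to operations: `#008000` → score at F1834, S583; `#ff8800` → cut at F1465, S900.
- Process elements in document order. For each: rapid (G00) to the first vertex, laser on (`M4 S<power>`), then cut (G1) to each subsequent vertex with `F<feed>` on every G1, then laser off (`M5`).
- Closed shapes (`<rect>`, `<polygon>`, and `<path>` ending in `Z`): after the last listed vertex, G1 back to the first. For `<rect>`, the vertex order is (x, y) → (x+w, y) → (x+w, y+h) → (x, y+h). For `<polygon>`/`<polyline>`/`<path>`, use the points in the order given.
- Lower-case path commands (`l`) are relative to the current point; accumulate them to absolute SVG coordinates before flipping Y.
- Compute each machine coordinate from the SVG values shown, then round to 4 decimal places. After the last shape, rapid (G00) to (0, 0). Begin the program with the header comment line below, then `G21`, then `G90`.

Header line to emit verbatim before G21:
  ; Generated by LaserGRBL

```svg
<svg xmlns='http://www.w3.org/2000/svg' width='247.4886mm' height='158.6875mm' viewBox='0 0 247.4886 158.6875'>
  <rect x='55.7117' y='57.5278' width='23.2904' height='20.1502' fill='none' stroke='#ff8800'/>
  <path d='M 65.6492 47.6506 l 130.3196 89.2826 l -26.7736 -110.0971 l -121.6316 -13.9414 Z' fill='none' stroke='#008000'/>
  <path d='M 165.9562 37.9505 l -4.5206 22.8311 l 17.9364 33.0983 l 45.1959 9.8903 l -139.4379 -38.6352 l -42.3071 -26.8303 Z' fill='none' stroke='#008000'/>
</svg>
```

; Generated by LaserGRBL
G21
G90
G00 X55.7117 Y101.1597
M4 S900
G1 X79.0021 Y101.1597 F1465
G1 X79.0021 Y81.0095 F1465
G1 X55.7117 Y81.0095 F1465
G1 X55.7117 Y101.1597 F1465
M5
G00 X65.6492 Y111.0369
M4 S583
G1 X195.9688 Y21.7543 F1834
G1 X169.1952 Y131.8514 F1834
G1 X47.5636 Y145.7928 F1834
G1 X65.6492 Y111.0369 F1834
M5
G00 X165.9562 Y120.7370
M4 S583
G1 X161.4356 Y97.9059 F1834
G1 X179.3720 Y64.8076 F1834
G1 X224.5679 Y54.9173 F1834
G1 X85.1300 Y93.5525 F1834
G1 X42.8229 Y120.3828 F1834
G1 X165.9562 Y120.7370 F1834
M5
G00 X0.0000 Y0.0000

1 u = 1 mm; y_m = 158.6875 − y.

[1] `<rect>` rectangle, #ff8800→cut S900 F1465: (55.7117,101.1597) → (79.0021,101.1597) → (79.0021,81.0095) → (55.7117,81.0095) → (55.7117,101.1597) (closed)

[2] `<path>` closed polygon, #008000→score S583 F1834: (65.6492,111.0369) → (195.9688,21.7543) → (169.1952,131.8514) → (47.5636,145.7928) → (65.6492,111.0369) (closed)

[3] `<path>` closed polygon, #008000→score S583 F1834: (165.9562,120.7370) → (161.4356,97.9059) → (179.3720,64.8076) → (224.5679,54.9173) → (85.1300,93.5525) → (42.8229,120.3828) → (165.9562,120.7370) (closed)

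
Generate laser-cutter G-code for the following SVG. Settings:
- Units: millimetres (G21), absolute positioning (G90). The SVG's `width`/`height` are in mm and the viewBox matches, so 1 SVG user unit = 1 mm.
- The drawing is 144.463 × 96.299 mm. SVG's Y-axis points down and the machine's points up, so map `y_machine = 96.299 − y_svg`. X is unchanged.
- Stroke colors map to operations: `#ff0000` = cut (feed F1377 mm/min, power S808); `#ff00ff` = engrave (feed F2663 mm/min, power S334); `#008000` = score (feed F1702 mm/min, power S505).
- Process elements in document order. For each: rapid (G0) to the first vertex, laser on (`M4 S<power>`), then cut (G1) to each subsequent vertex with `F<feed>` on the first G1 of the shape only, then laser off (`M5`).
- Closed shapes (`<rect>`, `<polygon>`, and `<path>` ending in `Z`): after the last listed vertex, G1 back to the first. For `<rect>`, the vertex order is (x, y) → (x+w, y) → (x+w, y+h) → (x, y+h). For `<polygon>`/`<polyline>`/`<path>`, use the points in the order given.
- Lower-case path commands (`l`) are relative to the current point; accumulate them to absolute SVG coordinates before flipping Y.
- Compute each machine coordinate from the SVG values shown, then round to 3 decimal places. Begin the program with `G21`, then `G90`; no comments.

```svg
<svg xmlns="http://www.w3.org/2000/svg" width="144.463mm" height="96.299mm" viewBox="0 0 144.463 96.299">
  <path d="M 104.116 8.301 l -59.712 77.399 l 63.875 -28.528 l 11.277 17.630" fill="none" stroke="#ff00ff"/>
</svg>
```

Since the viewBox matches the mm dimensions, user units are millimetres directly. The only transform is the Y-flip y_m = 96.299 − y_svg.

Shape 1 is a open polyline drawn with `<path>`. Its stroke #ff00ff means engrave at S334, F2663. After flipping Y the toolpath is (104.116,87.998) → (44.404,10.599) → (108.279,39.127) → (119.556,21.497).

G21
G90
G0 X104.116 Y87.998
M4 S334
G1 X44.404 Y10.599 F2663
G1 X108.279 Y39.127
G1 X119.556 Y21.497
M5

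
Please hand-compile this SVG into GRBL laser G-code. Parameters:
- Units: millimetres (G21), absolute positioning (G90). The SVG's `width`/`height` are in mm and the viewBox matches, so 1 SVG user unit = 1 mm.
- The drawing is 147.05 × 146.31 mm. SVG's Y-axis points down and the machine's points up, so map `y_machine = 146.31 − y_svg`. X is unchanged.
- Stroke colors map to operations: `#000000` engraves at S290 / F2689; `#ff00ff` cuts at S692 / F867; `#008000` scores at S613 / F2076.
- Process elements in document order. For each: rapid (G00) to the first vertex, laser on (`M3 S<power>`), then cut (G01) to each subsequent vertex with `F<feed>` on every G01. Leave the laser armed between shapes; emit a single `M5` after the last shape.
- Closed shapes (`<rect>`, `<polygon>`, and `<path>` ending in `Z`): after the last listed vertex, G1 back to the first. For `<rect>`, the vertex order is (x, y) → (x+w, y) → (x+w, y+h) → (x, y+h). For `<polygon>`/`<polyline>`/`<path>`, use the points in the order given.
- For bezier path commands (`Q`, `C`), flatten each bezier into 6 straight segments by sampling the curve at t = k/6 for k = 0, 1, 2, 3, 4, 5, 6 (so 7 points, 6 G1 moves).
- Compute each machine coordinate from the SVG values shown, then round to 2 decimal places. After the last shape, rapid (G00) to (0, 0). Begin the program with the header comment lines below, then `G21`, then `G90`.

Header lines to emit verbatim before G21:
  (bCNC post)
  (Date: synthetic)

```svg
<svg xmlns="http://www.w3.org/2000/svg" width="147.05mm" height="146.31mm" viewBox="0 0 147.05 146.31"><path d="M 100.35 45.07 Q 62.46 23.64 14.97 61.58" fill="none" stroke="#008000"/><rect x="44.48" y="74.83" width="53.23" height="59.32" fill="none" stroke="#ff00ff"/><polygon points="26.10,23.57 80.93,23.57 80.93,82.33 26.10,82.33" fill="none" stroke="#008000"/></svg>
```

1 u = 1 mm; y_m = 146.31 − y.

[1] `<path>` quadratic bezier, #008000→score S613 F2076: (100.35,101.24) → (87.45,106.73) → (74.02,108.93) → (60.06,107.83) → (45.56,103.43) → (30.53,95.73) → (14.97,84.73)

[2] `<rect>` rectangle, #ff00ff→cut S692 F867: (44.48,71.48) → (97.71,71.48) → (97.71,12.16) → (44.48,12.16) → (44.48,71.48) (closed)

[3] `<polygon>` rectangle, #008000→score S613 F2076: (26.10,122.74) → (80.93,122.74) → (80.93,63.98) → (26.10,63.98) → (26.10,122.74) (closed)

(bCNC post)
(Date: synthetic)
G21
G90
G00 X100.35 Y101.24
M3 S613
G01 X87.45 Y106.73 F2076
G01 X74.02 Y108.93 F2076
G01 X60.06 Y107.83 F2076
G01 X45.56 Y103.43 F2076
G01 X30.53 Y95.73 F2076
G01 X14.97 Y84.73 F2076
G00 X44.48 Y71.48
M3 S692
G01 X97.71 Y71.48 F867
G01 X97.71 Y12.16 F867
G01 X44.48 Y12.16 F867
G01 X44.48 Y71.48 F867
G00 X26.10 Y122.74
M3 S613
G01 X80.93 Y122.74 F2076
G01 X80.93 Y63.98 F2076
G01 X26.10 Y63.98 F2076
G01 X26.10 Y122.74 F2076
M5
G00 X0.00 Y0.00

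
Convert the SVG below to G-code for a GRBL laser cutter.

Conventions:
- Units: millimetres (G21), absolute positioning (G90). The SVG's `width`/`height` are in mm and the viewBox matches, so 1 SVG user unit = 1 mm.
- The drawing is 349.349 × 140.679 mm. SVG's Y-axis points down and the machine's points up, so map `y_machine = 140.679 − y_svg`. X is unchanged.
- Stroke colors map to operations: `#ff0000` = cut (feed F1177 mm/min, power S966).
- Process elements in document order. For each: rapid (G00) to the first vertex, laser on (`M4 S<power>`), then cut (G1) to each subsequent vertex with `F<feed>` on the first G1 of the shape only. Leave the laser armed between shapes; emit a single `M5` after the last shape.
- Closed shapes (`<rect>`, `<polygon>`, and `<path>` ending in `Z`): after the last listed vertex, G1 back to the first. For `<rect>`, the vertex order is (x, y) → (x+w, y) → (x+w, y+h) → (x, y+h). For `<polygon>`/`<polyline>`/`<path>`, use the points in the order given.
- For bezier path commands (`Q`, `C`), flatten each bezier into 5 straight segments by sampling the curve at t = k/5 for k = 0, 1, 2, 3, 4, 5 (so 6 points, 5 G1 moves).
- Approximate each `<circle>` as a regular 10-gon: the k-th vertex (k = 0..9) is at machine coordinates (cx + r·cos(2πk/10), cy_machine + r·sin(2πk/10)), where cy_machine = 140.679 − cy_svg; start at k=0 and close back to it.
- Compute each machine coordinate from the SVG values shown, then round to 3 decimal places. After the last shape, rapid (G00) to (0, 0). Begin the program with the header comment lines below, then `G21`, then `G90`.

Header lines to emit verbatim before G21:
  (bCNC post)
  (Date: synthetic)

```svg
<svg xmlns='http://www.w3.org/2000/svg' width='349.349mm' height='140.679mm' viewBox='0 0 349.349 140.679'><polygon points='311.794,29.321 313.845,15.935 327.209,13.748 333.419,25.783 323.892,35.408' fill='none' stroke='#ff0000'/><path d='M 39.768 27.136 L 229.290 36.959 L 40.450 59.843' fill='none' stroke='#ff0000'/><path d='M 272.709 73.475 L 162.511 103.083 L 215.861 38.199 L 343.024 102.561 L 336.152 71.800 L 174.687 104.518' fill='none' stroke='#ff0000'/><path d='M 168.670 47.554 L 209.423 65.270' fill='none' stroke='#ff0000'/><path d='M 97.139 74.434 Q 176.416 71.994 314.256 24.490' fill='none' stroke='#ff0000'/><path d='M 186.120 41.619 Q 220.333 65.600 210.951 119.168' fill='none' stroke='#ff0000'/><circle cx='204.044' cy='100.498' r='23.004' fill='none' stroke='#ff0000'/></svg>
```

1 u = 1 mm; y_m = 140.679 − y.

[1] `<polygon>` regular polygon, #ff0000→cut S966 F1177: (311.794,111.358) → (313.845,124.744) → (327.209,126.931) → (333.419,114.896) → (323.892,105.271) → (311.794,111.358) (closed)

[2] `<path>` open polyline, #ff0000→cut S966 F1177: (39.768,113.543) → (229.290,103.720) → (40.450,80.836)

[3] `<path>` open polyline, #ff0000→cut S966 F1177: (272.709,67.204) → (162.511,37.596) → (215.861,102.480) → (343.024,38.118) → (336.152,68.879) → (174.687,36.161)

[4] `<path>` line segment, #ff0000→cut S966 F1177: (168.670,93.125) → (209.423,75.409)

[5] `<path>` quadratic bezier, #ff0000→cut S966 F1177: (97.139,66.245) → (131.192,69.024) → (169.931,75.407) → (213.354,85.396) → (261.463,98.990) → (314.256,116.189)

[6] `<path>` quadratic bezier, #ff0000→cut S966 F1177: (186.120,99.060) → (198.061,88.284) → (206.515,75.141) → (211.481,59.631) → (212.960,41.755) → (210.951,21.511)

[7] `<circle>` circle, #ff0000→cut S966 F1177: (227.048,40.181) → (222.655,53.702) → (211.153,62.059) → (196.935,62.059) → (185.433,53.702) → (181.040,40.181) → (185.433,26.660) → (196.935,18.303) → (211.153,18.303) → (222.655,26.660) → (227.048,40.181) (closed)

(bCNC post)
(Date: synthetic)
G21
G90
G00 X311.794 Y111.358
M4 S966
G1 X313.845 Y124.744 F1177
G1 X327.209 Y126.931
G1 X333.419 Y114.896
G1 X323.892 Y105.271
G1 X311.794 Y111.358
G00 X39.768 Y113.543
M4 S966
G1 X229.290 Y103.720 F1177
G1 X40.450 Y80.836
G00 X272.709 Y67.204
M4 S966
G1 X162.511 Y37.596 F1177
G1 X215.861 Y102.480
G1 X343.024 Y38.118
G1 X336.152 Y68.879
G1 X174.687 Y36.161
G00 X168.670 Y93.125
M4 S966
G1 X209.423 Y75.409 F1177
G00 X97.139 Y66.245
M4 S966
G1 X131.192 Y69.024 F1177
G1 X169.931 Y75.407
G1 X213.354 Y85.396
G1 X261.463 Y98.990
G1 X314.256 Y116.189
G00 X186.120 Y99.060
M4 S966
G1 X198.061 Y88.284 F1177
G1 X206.515 Y75.141
G1 X211.481 Y59.631
G1 X212.960 Y41.755
G1 X210.951 Y21.511
G00 X227.048 Y40.181
M4 S966
G1 X222.655 Y53.702 F1177
G1 X211.153 Y62.059
G1 X196.935 Y62.059
G1 X185.433 Y53.702
G1 X181.040 Y40.181
G1 X185.433 Y26.660
G1 X196.935 Y18.303
G1 X211.153 Y18.303
G1 X222.655 Y26.660
G1 X227.048 Y40.181
M5
G00 X0.000 Y0.000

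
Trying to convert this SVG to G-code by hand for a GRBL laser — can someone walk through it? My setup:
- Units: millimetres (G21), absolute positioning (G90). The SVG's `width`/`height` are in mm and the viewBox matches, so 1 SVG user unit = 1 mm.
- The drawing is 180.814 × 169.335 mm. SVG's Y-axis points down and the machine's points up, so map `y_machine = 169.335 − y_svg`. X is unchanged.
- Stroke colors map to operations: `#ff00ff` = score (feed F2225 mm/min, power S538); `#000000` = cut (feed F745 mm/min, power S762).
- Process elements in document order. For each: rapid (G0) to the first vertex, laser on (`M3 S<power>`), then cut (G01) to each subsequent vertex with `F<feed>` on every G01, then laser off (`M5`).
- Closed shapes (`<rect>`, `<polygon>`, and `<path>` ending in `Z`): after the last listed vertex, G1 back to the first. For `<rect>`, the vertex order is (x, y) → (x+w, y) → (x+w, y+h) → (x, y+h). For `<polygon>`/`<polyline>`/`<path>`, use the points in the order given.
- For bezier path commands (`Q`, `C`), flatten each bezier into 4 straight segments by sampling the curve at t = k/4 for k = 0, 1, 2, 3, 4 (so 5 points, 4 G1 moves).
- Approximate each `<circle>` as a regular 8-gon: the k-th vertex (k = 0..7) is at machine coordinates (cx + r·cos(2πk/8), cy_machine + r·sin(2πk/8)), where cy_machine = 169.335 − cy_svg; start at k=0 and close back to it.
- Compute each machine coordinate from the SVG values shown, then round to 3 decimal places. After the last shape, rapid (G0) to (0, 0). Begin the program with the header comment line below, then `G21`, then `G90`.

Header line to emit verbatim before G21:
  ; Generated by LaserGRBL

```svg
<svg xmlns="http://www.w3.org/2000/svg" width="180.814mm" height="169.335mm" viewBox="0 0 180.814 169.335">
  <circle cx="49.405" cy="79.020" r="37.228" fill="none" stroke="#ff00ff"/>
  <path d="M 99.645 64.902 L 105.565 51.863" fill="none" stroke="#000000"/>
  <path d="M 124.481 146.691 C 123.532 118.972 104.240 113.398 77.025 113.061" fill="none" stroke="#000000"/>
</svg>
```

; Generated by LaserGRBL
G21
G90
G0 X86.633 Y90.315
M3 S538
G01 X75.729 Y116.639 F2225
G01 X49.405 Y127.543 F2225
G01 X23.081 Y116.639 F2225
G01 X12.177 Y90.315 F2225
G01 X23.081 Y63.991 F2225
G01 X49.405 Y53.087 F2225
G01 X75.729 Y63.991 F2225
G01 X86.633 Y90.315 F2225
M5
G0 X99.645 Y104.433
M3 S762
G01 X105.565 Y117.472 F745
M5
G0 X124.481 Y22.644
M3 S762
G01 X120.493 Y39.545 F745
G01 X110.603 Y49.727 F745
G01 X95.788 Y54.775 F745
G01 X77.025 Y56.274 F745
M5
G0 X0.000 Y0.000

Since the viewBox matches the mm dimensions, user units are millimetres directly. The only transform is the Y-flip y_m = 169.335 − y_svg.

Shape 1 is a circle drawn with `<circle>`. Its stroke #ff00ff means score at S538, F2225. After flipping Y the toolpath is (86.633,90.315) → (75.729,116.639) → (49.405,127.543) → (23.081,116.639) → (12.177,90.315) → (23.081,63.991) → (49.405,53.087) → (75.729,63.991) → (86.633,90.315), returning to the start.

Shape 2 is a line segment drawn with `<path>`. Its stroke #000000 means cut at S762, F745. After flipping Y the toolpath is (99.645,104.433) → (105.565,117.472).

Shape 3 is a cubic bezier drawn with `<path>`. Its stroke #000000 means cut at S762, F745. After flipping Y the toolpath is (124.481,22.644) → (120.493,39.545) → (110.603,49.727) → (95.788,54.775) → (77.025,56.274).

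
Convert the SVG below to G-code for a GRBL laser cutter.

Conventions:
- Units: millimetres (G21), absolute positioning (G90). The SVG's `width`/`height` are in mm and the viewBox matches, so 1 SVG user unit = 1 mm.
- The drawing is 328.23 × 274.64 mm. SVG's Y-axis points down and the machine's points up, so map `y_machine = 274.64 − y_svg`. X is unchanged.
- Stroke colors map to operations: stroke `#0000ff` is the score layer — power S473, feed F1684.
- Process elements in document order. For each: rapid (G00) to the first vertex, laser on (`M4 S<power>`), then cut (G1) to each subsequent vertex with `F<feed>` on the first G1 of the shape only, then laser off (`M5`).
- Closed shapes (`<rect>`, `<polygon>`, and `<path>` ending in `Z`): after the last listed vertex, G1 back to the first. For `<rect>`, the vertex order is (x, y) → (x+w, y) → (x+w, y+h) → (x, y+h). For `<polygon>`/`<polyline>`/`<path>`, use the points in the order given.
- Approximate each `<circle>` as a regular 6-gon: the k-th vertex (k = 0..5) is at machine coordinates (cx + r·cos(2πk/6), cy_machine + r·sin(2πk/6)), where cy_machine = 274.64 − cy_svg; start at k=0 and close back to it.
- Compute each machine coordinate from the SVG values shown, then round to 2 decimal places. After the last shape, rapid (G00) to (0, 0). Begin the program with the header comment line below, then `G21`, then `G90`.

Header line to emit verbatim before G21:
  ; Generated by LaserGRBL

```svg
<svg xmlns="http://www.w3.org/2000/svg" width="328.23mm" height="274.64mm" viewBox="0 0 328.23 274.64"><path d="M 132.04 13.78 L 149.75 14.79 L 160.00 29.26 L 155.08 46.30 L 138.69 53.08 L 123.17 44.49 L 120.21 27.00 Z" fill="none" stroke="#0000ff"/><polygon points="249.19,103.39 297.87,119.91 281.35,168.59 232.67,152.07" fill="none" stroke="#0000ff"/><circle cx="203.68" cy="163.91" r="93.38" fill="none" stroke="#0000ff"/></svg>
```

viewBox `0 0 328.23 274.64` with mm width/height → 1 unit = 1 mm. Flip: y_m = 274.64 − y_svg.

**Shape 1** — `<path>` regular polygon, stroke `#0000ff` → score (S473, F1684). Machine vertices: (132.04,260.86) → (149.75,259.85) → (160.00,245.38) → (155.08,228.34) → (138.69,221.56) → (123.17,230.15) → (120.21,247.64) → (132.04,260.86). Closed: final G1 returns to the first vertex.

**Shape 2** — `<polygon>` regular polygon, stroke `#0000ff` → score (S473, F1684). Machine vertices: (249.19,171.25) → (297.87,154.73) → (281.35,106.05) → (232.67,122.57) → (249.19,171.25). Closed: final G1 returns to the first vertex.

**Shape 3** — `<circle>` circle, stroke `#0000ff` → score (S473, F1684). Machine vertices: (297.06,110.73) → (250.37,191.60) → (156.99,191.60) → (110.30,110.73) → (156.99,29.86) → (250.37,29.86) → (297.06,110.73). Closed: final G1 returns to the first vertex.

; Generated by LaserGRBL
G21
G90
G00 X132.04 Y260.86
M4 S473
G1 X149.75 Y259.85 F1684
G1 X160.00 Y245.38
G1 X155.08 Y228.34
G1 X138.69 Y221.56
G1 X123.17 Y230.15
G1 X120.21 Y247.64
G1 X132.04 Y260.86
M5
G00 X249.19 Y171.25
M4 S473
G1 X297.87 Y154.73 F1684
G1 X281.35 Y106.05
G1 X232.67 Y122.57
G1 X249.19 Y171.25
M5
G00 X297.06 Y110.73
M4 S473
G1 X250.37 Y191.60 F1684
G1 X156.99 Y191.60
G1 X110.30 Y110.73
G1 X156.99 Y29.86
G1 X250.37 Y29.86
G1 X297.06 Y110.73
M5
G00 X0.00 Y0.00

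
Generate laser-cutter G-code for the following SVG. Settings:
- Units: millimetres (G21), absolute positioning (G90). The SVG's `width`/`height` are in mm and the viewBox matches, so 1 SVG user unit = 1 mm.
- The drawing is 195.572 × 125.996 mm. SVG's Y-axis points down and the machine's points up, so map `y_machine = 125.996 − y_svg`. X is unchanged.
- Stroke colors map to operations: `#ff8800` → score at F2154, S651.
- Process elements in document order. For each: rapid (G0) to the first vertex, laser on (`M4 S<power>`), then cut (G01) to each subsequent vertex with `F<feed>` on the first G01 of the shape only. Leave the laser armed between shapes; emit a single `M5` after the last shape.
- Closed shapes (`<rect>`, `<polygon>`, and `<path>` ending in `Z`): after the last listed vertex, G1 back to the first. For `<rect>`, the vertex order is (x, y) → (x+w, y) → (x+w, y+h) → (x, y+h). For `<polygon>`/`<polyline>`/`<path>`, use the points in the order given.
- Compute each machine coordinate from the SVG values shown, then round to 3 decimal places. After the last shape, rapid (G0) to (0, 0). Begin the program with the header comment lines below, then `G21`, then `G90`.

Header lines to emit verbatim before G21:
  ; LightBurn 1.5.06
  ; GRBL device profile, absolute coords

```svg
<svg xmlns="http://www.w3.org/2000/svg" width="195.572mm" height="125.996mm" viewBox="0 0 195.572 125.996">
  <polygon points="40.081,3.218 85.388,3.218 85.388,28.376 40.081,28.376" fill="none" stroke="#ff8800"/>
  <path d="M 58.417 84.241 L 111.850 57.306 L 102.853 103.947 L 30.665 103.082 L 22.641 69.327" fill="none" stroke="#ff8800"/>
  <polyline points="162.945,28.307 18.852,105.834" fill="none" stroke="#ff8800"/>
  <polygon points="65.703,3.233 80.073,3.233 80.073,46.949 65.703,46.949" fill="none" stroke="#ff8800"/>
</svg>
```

Since the viewBox matches the mm dimensions, user units are millimetres directly. The only transform is the Y-flip y_m = 125.996 − y_svg.

Shape 1 is a rectangle drawn with `<polygon>`. Its stroke #ff8800 means score at S651, F2154. After flipping Y the toolpath is (40.081,122.778) → (85.388,122.778) → (85.388,97.620) → (40.081,97.620) → (40.081,122.778), returning to the start.

Shape 2 is a open polyline drawn with `<path>`. Its stroke #ff8800 means score at S651, F2154. After flipping Y the toolpath is (58.417,41.755) → (111.850,68.690) → (102.853,22.049) → (30.665,22.914) → (22.641,56.669).

Shape 3 is a line segment drawn with `<polyline>`. Its stroke #ff8800 means score at S651, F2154. After flipping Y the toolpath is (162.945,97.689) → (18.852,20.162).

Shape 4 is a rectangle drawn with `<polygon>`. Its stroke #ff8800 means score at S651, F2154. After flipping Y the toolpath is (65.703,122.763) → (80.073,122.763) → (80.073,79.047) → (65.703,79.047) → (65.703,122.763), returning to the start.

; LightBurn 1.5.06
; GRBL device profile, absolute coords
G21
G90
G0 X40.081 Y122.778
M4 S651
G01 X85.388 Y122.778 F2154
G01 X85.388 Y97.620
G01 X40.081 Y97.620
G01 X40.081 Y122.778
G0 X58.417 Y41.755
M4 S651
G01 X111.850 Y68.690 F2154
G01 X102.853 Y22.049
G01 X30.665 Y22.914
G01 X22.641 Y56.669
G0 X162.945 Y97.689
M4 S651
G01 X18.852 Y20.162 F2154
G0 X65.703 Y122.763
M4 S651
G01 X80.073 Y122.763 F2154
G01 X80.073 Y79.047
G01 X65.703 Y79.047
G01 X65.703 Y122.763
M5
G0 X0.000 Y0.000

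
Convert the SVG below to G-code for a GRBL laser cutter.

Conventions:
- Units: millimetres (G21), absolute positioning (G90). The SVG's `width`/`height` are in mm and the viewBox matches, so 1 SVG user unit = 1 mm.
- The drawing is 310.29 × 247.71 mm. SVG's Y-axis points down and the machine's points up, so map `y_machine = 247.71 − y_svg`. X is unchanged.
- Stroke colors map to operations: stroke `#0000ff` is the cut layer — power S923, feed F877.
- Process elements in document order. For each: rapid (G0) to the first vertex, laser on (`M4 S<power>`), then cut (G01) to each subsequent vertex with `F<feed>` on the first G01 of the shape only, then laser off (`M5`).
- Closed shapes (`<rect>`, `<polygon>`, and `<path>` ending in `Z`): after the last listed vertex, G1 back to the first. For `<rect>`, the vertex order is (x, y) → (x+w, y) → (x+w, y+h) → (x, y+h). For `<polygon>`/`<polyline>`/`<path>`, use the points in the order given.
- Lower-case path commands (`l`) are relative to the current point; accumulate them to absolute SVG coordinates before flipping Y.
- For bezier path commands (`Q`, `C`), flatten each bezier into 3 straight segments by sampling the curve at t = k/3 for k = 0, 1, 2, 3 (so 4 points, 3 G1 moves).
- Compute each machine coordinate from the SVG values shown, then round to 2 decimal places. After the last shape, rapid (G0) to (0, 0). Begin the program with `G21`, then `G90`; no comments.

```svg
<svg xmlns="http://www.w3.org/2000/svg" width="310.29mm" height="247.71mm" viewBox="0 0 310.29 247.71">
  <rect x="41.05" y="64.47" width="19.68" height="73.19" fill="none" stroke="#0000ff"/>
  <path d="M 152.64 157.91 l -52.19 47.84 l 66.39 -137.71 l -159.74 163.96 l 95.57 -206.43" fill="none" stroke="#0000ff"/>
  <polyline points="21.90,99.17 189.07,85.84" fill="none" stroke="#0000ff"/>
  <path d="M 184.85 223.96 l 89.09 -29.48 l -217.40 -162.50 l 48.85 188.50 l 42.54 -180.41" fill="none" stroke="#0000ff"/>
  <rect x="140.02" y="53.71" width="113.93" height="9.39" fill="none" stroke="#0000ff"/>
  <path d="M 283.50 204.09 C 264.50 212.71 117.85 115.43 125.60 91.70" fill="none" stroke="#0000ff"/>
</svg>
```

G21
G90
G0 X41.05 Y183.24
M4 S923
G01 X60.73 Y183.24 F877
G01 X60.73 Y110.05
G01 X41.05 Y110.05
G01 X41.05 Y183.24
M5
G0 X152.64 Y89.80
M4 S923
G01 X100.45 Y41.96 F877
G01 X166.84 Y179.67
G01 X7.10 Y15.71
G01 X102.67 Y222.14
M5
G0 X21.90 Y148.54
M4 S923
G01 X189.07 Y161.87 F877
M5
G0 X184.85 Y23.75
M4 S923
G01 X273.94 Y53.23 F877
G01 X56.54 Y215.73
G01 X105.39 Y27.23
G01 X147.93 Y207.64
M5
G0 X140.02 Y194.00
M4 S923
G01 X253.95 Y194.00 F877
G01 X253.95 Y184.61
G01 X140.02 Y184.61
G01 X140.02 Y194.00
M5
G0 X283.50 Y43.62
M4 S923
G01 X232.40 Y63.65 F877
G01 X158.87 Y114.41
G01 X125.60 Y156.01
M5
G0 X0.00 Y0.00

Since the viewBox matches the mm dimensions, user units are millimetres directly. The only transform is the Y-flip y_m = 247.71 − y_svg.

Shape 1 is a rectangle drawn with `<rect>`. Its stroke #0000ff means cut at S923, F877. After flipping Y the toolpath is (41.05,183.24) → (60.73,183.24) → (60.73,110.05) → (41.05,110.05) → (41.05,183.24), returning to the start.

Shape 2 is a open polyline drawn with `<path>`. Its stroke #0000ff means cut at S923, F877. After flipping Y the toolpath is (152.64,89.80) → (100.45,41.96) → (166.84,179.67) → (7.10,15.71) → (102.67,222.14).

Shape 3 is a line segment drawn with `<polyline>`. Its stroke #0000ff means cut at S923, F877. After flipping Y the toolpath is (21.90,148.54) → (189.07,161.87).

Shape 4 is a open polyline drawn with `<path>`. Its stroke #0000ff means cut at S923, F877. After flipping Y the toolpath is (184.85,23.75) → (273.94,53.23) → (56.54,215.73) → (105.39,27.23) → (147.93,207.64).

Shape 5 is a rectangle drawn with `<rect>`. Its stroke #0000ff means cut at S923, F877. After flipping Y the toolpath is (140.02,194.00) → (253.95,194.00) → (253.95,184.61) → (140.02,184.61) → (140.02,194.00), returning to the start.

Shape 6 is a cubic bezier drawn with `<path>`. Its stroke #0000ff means cut at S923, F877. After flipping Y the toolpath is (283.50,43.62) → (232.40,63.65) → (158.87,114.41) → (125.60,156.01).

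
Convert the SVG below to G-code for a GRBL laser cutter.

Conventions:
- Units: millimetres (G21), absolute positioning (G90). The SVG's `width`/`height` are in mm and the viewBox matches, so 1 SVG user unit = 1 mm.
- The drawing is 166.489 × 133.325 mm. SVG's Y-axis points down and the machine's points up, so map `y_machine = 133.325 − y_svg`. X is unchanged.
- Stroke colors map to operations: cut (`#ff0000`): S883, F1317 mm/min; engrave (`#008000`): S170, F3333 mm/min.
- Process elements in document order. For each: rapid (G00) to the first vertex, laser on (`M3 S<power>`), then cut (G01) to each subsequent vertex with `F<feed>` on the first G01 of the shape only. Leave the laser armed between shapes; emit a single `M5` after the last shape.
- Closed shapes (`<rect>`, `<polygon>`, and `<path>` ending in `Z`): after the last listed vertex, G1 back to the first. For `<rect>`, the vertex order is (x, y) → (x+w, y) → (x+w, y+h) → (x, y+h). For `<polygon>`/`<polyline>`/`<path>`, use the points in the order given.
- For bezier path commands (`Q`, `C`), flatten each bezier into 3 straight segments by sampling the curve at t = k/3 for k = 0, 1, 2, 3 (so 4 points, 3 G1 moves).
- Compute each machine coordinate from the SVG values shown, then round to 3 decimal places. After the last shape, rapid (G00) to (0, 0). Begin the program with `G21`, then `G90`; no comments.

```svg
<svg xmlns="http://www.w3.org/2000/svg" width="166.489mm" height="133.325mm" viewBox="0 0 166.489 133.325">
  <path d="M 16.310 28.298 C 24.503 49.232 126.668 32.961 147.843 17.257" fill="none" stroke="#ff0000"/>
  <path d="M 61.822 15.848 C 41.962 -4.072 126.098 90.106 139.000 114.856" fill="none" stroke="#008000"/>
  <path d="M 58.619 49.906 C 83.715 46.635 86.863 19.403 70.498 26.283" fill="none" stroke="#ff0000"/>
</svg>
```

Since the viewBox matches the mm dimensions, user units are millimetres directly. The only transform is the Y-flip y_m = 133.325 − y_svg.

Shape 1 is a cubic bezier drawn with `<path>`. Its stroke #ff0000 means cut at S883, F1317. After flipping Y the toolpath is (16.310,105.027) → (49.347,95.096) → (106.151,101.574) → (147.843,116.068).

Shape 2 is a cubic bezier drawn with `<path>`. Its stroke #008000 means engrave at S170, F3333. After flipping Y the toolpath is (61.822,117.477) → (70.137,106.162) → (108.843,59.564) → (139.000,18.469).

Shape 3 is a cubic bezier drawn with `<path>`. Its stroke #ff0000 means cut at S883, F1317. After flipping Y the toolpath is (58.619,83.419) → (76.489,92.526) → (80.268,104.702) → (70.498,107.042).

G21
G90
G00 X16.310 Y105.027
M3 S883
G01 X49.347 Y95.096 F1317
G01 X106.151 Y101.574
G01 X147.843 Y116.068
G00 X61.822 Y117.477
M3 S170
G01 X70.137 Y106.162 F3333
G01 X108.843 Y59.564
G01 X139.000 Y18.469
G00 X58.619 Y83.419
M3 S883
G01 X76.489 Y92.526 F1317
G01 X80.268 Y104.702
G01 X70.498 Y107.042
M5
G00 X0.000 Y0.000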